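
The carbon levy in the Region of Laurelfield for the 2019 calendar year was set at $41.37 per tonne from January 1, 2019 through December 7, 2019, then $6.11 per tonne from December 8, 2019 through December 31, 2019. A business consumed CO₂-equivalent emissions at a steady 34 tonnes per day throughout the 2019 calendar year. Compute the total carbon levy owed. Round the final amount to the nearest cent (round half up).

January 1 – December 7, 2019: 341 days × 34 tonnes/day = 11,594 tonnes at $41.37/tonne → $479,643.78
December 8 – December 31, 2019: 24 days × 34 tonnes/day = 816 tonnes at $6.11/tonne → $4,985.76

$484,629.54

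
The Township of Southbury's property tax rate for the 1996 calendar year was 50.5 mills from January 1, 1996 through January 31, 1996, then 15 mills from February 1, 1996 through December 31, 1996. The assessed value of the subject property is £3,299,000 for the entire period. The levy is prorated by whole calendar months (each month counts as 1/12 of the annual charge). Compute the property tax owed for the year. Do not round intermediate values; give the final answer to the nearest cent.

January 1 – January 31, 1996: 1 month at 50.5 mills → £3,299,000 × 5.05% × 1/12 = £13,883.2917
February 1 – December 31, 1996: 11 months at 15 mills → £3,299,000 × 1.5% × 11/12 = £45,361.2500
Total = £59,244.5417

£59,244.54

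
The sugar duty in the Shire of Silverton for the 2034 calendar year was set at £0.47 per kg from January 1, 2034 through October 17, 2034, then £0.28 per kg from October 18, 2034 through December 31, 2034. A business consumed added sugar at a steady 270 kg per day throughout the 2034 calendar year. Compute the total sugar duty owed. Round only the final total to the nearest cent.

£42,471.00

January 1 – October 17, 2034: 290 days × 270 kg/day = 78,300 kg at £0.47/kg → £36,801.00
October 18 – December 31, 2034: 75 days × 270 kg/day = 20,250 kg at £0.28/kg → £5,670.00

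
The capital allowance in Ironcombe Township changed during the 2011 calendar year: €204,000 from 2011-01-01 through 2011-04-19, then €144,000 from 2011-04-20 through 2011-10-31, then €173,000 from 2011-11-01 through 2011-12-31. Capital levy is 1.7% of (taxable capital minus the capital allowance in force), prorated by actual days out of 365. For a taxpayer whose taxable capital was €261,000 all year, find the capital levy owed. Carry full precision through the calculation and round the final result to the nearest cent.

€1,602.01

2011-01-01 to 2011-04-19: 109 days, exemption €204,000 → (€261,000 − €204,000) × 1.7% × 109/365 = €289.3726
2011-04-20 to 2011-10-31: 195 days, exemption €144,000 → (€261,000 − €144,000) × 1.7% × 195/365 = €1,062.6164
2011-11-01 to 2011-12-31: 61 days, exemption €173,000 → (€261,000 − €173,000) × 1.7% × 61/365 = €250.0164
Total = €1,602.0055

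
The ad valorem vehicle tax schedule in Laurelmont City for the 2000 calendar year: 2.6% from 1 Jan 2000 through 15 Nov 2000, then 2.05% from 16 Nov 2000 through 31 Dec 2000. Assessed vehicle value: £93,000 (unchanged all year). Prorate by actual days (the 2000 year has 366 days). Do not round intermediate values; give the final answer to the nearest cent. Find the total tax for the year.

£2,353.71

1 Jan – 15 Nov 2000: 320 days at 2.6% → £93,000 × 2.6% × 320/366 = £2,114.0984
16 Nov – 31 Dec 2000: 46 days at 2.05% → £93,000 × 2.05% × 46/366 = £239.6148
Total = £2,353.7131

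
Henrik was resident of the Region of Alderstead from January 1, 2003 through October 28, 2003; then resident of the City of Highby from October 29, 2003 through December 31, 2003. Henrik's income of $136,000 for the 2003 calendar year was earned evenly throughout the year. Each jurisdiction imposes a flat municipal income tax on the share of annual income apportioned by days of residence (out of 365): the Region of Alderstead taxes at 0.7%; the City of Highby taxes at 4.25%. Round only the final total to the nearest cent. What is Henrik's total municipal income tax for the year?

The Region of Alderstead, January 1 – October 28, 2003: 301 days → $136,000 × 0.7% × 301/365 = $785.0740
The City of Highby, October 29 – December 31, 2003: 64 days → $136,000 × 4.25% × 64/365 = $1,013.4795
Total = $1,798.5534

$1,798.55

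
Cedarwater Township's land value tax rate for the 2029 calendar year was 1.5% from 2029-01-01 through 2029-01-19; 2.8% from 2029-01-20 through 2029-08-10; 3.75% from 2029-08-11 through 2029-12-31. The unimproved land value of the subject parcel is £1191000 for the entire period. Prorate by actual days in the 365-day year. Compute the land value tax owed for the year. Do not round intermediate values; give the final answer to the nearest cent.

2029-01-01 to 2029-01-19: 19 days at 1.5% → £1191000 × 1.5% × 19/365 = £929.9589
2029-01-20 to 2029-08-10: 203 days at 2.8% → £1191000 × 2.8% × 203/365 = £18546.9699
2029-08-11 to 2029-12-31: 143 days at 3.75% → £1191000 × 3.75% × 143/365 = £17497.9110
Total = £36974.8397

£36974.84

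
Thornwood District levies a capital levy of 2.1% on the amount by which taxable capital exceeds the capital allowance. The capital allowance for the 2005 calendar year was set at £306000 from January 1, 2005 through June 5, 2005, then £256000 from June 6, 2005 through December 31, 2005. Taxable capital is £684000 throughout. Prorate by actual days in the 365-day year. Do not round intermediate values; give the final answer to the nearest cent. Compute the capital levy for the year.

£8539.23

January 1 – June 5, 2005: 156 days, exemption £306000 → (£684000 − £306000) × 2.1% × 156/365 = £3392.6795
June 6 – December 31, 2005: 209 days, exemption £256000 → (£684000 − £256000) × 2.1% × 209/365 = £5146.5534
Total = £8539.2329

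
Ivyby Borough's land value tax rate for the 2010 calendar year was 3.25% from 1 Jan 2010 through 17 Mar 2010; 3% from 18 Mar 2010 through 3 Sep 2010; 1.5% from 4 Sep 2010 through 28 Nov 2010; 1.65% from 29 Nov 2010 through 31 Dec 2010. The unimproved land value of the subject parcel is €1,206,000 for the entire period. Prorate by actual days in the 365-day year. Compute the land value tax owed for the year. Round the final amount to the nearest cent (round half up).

€31,073.50

1 Jan – 17 Mar 2010: 76 days at 3.25% → €1,206,000 × 3.25% × 76/365 = €8,161.1507
18 Mar – 3 Sep 2010: 170 days at 3% → €1,206,000 × 3% × 170/365 = €16,850.9589
4 Sep – 28 Nov 2010: 86 days at 1.5% → €1,206,000 × 1.5% × 86/365 = €4,262.3014
29 Nov – 31 Dec 2010: 33 days at 1.65% → €1,206,000 × 1.65% × 33/365 = €1,799.0877
Total = €31,073.4986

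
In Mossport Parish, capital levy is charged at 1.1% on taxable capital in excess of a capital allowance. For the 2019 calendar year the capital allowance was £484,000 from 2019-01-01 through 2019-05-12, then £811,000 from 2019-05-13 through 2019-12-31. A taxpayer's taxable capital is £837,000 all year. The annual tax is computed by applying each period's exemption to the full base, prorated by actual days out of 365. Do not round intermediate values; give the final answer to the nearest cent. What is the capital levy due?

2019-01-01 to 2019-05-12: 132 days, exemption £484,000 → (£837,000 − £484,000) × 1.1% × 132/365 = £1,404.2630
2019-05-13 to 2019-12-31: 233 days, exemption £811,000 → (£837,000 − £811,000) × 1.1% × 233/365 = £182.5699
Total = £1,586.8329

£1,586.83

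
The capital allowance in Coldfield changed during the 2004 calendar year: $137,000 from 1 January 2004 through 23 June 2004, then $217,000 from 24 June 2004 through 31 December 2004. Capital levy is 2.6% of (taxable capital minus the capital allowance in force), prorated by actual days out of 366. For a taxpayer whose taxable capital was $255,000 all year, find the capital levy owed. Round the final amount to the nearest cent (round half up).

1 January – 23 June 2004: 175 days, exemption $137,000 → ($255,000 − $137,000) × 2.6% × 175/366 = $1,466.9399
24 June – 31 December 2004: 191 days, exemption $217,000 → ($255,000 − $217,000) × 2.6% × 191/366 = $515.5956
Total = $1,982.5355

$1,982.54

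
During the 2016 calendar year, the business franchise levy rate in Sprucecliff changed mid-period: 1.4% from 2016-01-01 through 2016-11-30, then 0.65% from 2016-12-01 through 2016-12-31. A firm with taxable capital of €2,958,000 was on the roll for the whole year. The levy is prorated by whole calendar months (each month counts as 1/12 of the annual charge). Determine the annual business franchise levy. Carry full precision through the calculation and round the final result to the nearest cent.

2016-01-01 to 2016-11-30: 11 months at 1.4% → €2,958,000 × 1.4% × 11/12 = €37,961.0000
2016-12-01 to 2016-12-31: 1 month at 0.65% → €2,958,000 × 0.65% × 1/12 = €1,602.2500
Total = €39,563.2500

€39,563.25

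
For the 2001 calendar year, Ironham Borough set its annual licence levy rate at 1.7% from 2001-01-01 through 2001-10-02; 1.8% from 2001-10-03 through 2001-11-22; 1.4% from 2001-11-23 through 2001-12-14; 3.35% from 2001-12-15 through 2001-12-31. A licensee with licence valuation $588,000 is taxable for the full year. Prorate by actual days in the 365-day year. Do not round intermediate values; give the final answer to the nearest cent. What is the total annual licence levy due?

$10,423.71

2001-01-01 to 2001-10-02: 275 days at 1.7% → $588,000 × 1.7% × 275/365 = $7,531.2329
2001-10-03 to 2001-11-22: 51 days at 1.8% → $588,000 × 1.8% × 51/365 = $1,478.8603
2001-11-23 to 2001-12-14: 22 days at 1.4% → $588,000 × 1.4% × 22/365 = $496.1753
2001-12-15 to 2001-12-31: 17 days at 3.35% → $588,000 × 3.35% × 17/365 = $917.4411
Total = $10,423.7096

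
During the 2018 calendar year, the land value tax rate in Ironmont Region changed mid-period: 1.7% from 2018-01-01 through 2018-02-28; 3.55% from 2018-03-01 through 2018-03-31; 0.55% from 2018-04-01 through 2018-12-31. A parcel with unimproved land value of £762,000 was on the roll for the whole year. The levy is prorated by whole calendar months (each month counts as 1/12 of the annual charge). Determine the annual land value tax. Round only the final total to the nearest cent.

£7,556.50

2018-01-01 to 2018-02-28: 2 months at 1.7% → £762,000 × 1.7% × 2/12 = £2,159.0000
2018-03-01 to 2018-03-31: 1 month at 3.55% → £762,000 × 3.55% × 1/12 = £2,254.2500
2018-04-01 to 2018-12-31: 9 months at 0.55% → £762,000 × 0.55% × 9/12 = £3,143.2500
Total = £7,556.5000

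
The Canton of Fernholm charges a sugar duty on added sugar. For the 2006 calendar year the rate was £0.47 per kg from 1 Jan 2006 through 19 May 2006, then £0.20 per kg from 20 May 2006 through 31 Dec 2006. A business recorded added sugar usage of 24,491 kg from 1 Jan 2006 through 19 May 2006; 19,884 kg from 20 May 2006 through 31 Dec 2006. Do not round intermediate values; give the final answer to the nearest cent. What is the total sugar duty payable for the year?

£15,487.57

1 Jan – 19 May 2006: 24,491 kg at £0.47/kg → £11,510.77
20 May – 31 Dec 2006: 19,884 kg at £0.20/kg → £3,976.80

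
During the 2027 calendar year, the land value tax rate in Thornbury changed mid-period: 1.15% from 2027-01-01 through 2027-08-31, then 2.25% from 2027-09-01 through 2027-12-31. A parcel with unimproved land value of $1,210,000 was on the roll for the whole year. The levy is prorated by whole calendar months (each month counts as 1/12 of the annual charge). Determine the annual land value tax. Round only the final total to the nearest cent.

$18,351.67

2027-01-01 to 2027-08-31: 8 months at 1.15% → $1,210,000 × 1.15% × 8/12 = $9,276.6667
2027-09-01 to 2027-12-31: 4 months at 2.25% → $1,210,000 × 2.25% × 4/12 = $9,075.0000
Total = $18,351.6667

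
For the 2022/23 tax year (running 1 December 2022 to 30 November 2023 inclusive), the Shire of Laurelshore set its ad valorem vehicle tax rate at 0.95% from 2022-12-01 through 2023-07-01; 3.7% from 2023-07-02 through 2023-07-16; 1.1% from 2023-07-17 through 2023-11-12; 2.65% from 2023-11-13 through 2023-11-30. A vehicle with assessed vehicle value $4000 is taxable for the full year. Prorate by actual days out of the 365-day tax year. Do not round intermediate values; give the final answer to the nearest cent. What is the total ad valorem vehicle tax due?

2022-12-01 to 2023-07-01: 213 days at 0.95% → $4000 × 0.95% × 213/365 = $22.1753
2023-07-02 to 2023-07-16: 15 days at 3.7% → $4000 × 3.7% × 15/365 = $6.0822
2023-07-17 to 2023-11-12: 119 days at 1.1% → $4000 × 1.1% × 119/365 = $14.3452
2023-11-13 to 2023-11-30: 18 days at 2.65% → $4000 × 2.65% × 18/365 = $5.2274
Total = $47.8301

$47.83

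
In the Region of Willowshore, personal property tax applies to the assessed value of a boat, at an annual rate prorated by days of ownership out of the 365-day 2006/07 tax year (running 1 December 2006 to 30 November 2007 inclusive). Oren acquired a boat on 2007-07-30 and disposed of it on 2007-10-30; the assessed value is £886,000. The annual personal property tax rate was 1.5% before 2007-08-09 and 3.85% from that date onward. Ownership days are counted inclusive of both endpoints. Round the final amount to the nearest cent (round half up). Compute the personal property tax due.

£8,120.86

2007-07-30 to 2007-08-08: 10 days at 1.5% → £886,000 × 1.5% × 10/365 = £364.1096
2007-08-09 to 2007-10-30: 83 days at 3.85% → £886,000 × 3.85% × 83/365 = £7,756.7479
Total = £8,120.8575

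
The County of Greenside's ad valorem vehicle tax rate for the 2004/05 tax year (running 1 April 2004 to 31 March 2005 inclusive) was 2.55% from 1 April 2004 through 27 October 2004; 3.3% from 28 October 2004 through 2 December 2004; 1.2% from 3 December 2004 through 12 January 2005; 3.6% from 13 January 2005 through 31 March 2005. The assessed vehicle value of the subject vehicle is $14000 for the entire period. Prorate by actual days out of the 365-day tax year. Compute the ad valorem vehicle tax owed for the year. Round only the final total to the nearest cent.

$377.54

1 April – 27 October 2004: 210 days at 2.55% → $14000 × 2.55% × 210/365 = $205.3973
28 October – 2 December 2004: 36 days at 3.3% → $14000 × 3.3% × 36/365 = $45.5671
3 December 2004 – 12 January 2005: 41 days at 1.2% → $14000 × 1.2% × 41/365 = $18.8712
13 January – 31 March 2005: 78 days at 3.6% → $14000 × 3.6% × 78/365 = $107.7041
Total = $377.5397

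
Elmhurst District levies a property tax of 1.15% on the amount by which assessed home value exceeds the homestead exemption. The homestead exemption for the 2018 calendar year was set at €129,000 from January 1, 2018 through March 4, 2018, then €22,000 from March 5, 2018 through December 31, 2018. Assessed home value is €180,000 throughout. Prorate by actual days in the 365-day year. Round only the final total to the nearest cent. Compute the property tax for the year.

January 1 – March 4, 2018: 63 days, exemption €129,000 → (€180,000 − €129,000) × 1.15% × 63/365 = €101.2315
March 5 – December 31, 2018: 302 days, exemption €22,000 → (€180,000 − €22,000) × 1.15% × 302/365 = €1,503.3808
Total = €1,604.6123

€1,604.61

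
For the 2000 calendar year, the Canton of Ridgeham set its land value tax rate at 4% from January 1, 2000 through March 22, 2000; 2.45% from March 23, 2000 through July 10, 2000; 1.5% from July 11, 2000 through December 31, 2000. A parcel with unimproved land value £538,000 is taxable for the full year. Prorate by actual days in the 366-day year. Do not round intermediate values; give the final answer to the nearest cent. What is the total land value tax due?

£12,619.48

January 1 – March 22, 2000: 82 days at 4% → £538,000 × 4% × 82/366 = £4,821.4208
March 23 – July 10, 2000: 110 days at 2.45% → £538,000 × 2.45% × 110/366 = £3,961.5027
July 11 – December 31, 2000: 174 days at 1.5% → £538,000 × 1.5% × 174/366 = £3,836.5574
Total = £12,619.4809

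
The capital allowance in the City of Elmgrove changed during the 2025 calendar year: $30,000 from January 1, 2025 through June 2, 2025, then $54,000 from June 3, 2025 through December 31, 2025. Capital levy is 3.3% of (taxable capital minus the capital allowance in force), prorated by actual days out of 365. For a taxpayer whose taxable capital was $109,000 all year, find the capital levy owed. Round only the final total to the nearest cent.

$2,146.99

January 1 – June 2, 2025: 153 days, exemption $30,000 → ($109,000 − $30,000) × 3.3% × 153/365 = $1,092.7973
June 3 – December 31, 2025: 212 days, exemption $54,000 → ($109,000 − $54,000) × 3.3% × 212/365 = $1,054.1918
Total = $2,146.9890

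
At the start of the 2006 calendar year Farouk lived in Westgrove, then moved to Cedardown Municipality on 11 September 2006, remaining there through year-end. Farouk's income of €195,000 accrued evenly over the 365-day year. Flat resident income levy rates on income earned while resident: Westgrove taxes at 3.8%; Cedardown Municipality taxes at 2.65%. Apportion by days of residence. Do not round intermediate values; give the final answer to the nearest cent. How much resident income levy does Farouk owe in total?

Westgrove, 1 January – 10 September 2006: 253 days → €195,000 × 3.8% × 253/365 = €5,136.2466
Cedardown Municipality, 11 September – 31 December 2006: 112 days → €195,000 × 2.65% × 112/365 = €1,585.6438
Total = €6,721.8904

€6,721.89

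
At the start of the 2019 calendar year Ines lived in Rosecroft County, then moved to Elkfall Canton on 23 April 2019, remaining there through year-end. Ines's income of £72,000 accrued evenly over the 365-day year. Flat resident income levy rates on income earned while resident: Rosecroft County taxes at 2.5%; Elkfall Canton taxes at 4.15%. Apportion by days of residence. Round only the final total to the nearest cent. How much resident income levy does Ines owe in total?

Rosecroft County, 1 January – 22 April 2019: 112 days → £72,000 × 2.5% × 112/365 = £552.3288
Elkfall Canton, 23 April – 31 December 2019: 253 days → £72,000 × 4.15% × 253/365 = £2,071.1342
Total = £2,623.4630

£2,623.46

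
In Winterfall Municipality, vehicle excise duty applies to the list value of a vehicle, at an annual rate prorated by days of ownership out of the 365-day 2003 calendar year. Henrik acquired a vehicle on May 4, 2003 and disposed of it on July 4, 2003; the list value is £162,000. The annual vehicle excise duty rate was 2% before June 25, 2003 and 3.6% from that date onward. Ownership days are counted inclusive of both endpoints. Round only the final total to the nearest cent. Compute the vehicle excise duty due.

£621.37

May 4 – June 24, 2003: 52 days at 2% → £162,000 × 2% × 52/365 = £461.5890
June 25 – July 4, 2003: 10 days at 3.6% → £162,000 × 3.6% × 10/365 = £159.7808
Total = £621.3699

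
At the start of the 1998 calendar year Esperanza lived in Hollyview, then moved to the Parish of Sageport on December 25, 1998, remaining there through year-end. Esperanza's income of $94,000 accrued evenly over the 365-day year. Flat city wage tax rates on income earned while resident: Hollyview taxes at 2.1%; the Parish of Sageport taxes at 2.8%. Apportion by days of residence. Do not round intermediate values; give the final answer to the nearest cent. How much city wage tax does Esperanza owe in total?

Hollyview, January 1 – December 24, 1998: 358 days → $94,000 × 2.1% × 358/365 = $1,936.1425
The Parish of Sageport, December 25 – December 31, 1998: 7 days → $94,000 × 2.8% × 7/365 = $50.4767
Total = $1,986.6192

$1,986.62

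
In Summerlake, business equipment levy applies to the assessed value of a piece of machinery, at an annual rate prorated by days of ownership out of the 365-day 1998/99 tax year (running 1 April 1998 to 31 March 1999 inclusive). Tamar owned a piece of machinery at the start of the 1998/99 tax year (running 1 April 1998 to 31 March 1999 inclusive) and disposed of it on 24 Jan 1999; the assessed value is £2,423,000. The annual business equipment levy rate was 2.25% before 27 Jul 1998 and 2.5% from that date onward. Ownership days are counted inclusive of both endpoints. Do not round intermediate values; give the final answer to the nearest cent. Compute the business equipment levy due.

1 Apr – 26 Jul 1998: 117 days at 2.25% → £2,423,000 × 2.25% × 117/365 = £17,475.4726
27 Jul 1998 – 24 Jan 1999: 182 days at 2.5% → £2,423,000 × 2.5% × 182/365 = £30,204.5205
Total = £47,679.9932

£47,679.99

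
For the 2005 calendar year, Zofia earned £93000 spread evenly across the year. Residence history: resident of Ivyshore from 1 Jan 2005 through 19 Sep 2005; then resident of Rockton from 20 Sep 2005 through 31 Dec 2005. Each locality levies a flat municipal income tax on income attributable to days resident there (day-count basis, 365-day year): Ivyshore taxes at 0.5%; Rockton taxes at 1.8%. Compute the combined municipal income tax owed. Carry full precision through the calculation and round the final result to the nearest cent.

£806.17

Ivyshore, 1 Jan – 19 Sep 2005: 262 days → £93000 × 0.5% × 262/365 = £333.7808
Rockton, 20 Sep – 31 Dec 2005: 103 days → £93000 × 1.8% × 103/365 = £472.3890
Total = £806.1699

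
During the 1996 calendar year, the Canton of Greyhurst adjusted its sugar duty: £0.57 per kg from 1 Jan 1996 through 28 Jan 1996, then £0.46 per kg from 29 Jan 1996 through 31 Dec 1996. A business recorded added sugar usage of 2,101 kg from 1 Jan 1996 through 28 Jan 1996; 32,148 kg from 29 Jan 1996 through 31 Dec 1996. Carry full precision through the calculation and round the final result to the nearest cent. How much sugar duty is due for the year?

1 Jan – 28 Jan 1996: 2,101 kg at £0.57/kg → £1197.57
29 Jan – 31 Dec 1996: 32,148 kg at £0.46/kg → £14788.08

£15985.65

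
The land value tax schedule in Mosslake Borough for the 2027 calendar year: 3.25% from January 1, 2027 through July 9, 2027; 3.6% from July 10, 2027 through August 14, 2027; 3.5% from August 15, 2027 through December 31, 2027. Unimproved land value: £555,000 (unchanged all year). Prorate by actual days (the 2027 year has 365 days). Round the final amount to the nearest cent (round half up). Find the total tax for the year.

January 1 – July 9, 2027: 190 days at 3.25% → £555,000 × 3.25% × 190/365 = £9,389.3836
July 10 – August 14, 2027: 36 days at 3.6% → £555,000 × 3.6% × 36/365 = £1,970.6301
August 15 – December 31, 2027: 139 days at 3.5% → £555,000 × 3.5% × 139/365 = £7,397.4658
Total = £18,757.4795

£18,757.48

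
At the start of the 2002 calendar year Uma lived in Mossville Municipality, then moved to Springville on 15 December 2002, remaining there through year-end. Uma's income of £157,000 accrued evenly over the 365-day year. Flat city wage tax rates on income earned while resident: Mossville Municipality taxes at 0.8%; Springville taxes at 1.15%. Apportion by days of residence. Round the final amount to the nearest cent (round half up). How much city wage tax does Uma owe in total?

Mossville Municipality, 1 January – 14 December 2002: 348 days → £157,000 × 0.8% × 348/365 = £1,197.5014
Springville, 15 December – 31 December 2002: 17 days → £157,000 × 1.15% × 17/365 = £84.0918
Total = £1,281.5932

£1,281.59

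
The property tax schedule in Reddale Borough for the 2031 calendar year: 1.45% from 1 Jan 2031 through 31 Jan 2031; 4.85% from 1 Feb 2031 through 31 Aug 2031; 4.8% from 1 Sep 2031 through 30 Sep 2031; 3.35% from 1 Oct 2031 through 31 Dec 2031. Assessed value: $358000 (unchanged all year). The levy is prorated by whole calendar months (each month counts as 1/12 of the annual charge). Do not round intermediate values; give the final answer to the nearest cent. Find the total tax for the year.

1 Jan – 31 Jan 2031: 1 month at 1.45% → $358000 × 1.45% × 1/12 = $432.5833
1 Feb – 31 Aug 2031: 7 months at 4.85% → $358000 × 4.85% × 7/12 = $10128.4167
1 Sep – 30 Sep 2031: 1 month at 4.8% → $358000 × 4.8% × 1/12 = $1432.0000
1 Oct – 31 Dec 2031: 3 months at 3.35% → $358000 × 3.35% × 3/12 = $2998.2500
Total = $14991.2500

$14991.25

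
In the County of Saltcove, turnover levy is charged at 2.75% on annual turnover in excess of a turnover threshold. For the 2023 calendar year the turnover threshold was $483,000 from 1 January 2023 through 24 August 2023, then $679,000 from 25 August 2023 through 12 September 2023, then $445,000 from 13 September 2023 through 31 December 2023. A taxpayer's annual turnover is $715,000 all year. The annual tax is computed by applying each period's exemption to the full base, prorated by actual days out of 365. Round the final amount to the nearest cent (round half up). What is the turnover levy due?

$6,414.36

1 January – 24 August 2023: 236 days, exemption $483,000 → ($715,000 − $483,000) × 2.75% × 236/365 = $4,125.1507
25 August – 12 September 2023: 19 days, exemption $679,000 → ($715,000 − $679,000) × 2.75% × 19/365 = $51.5342
13 September – 31 December 2023: 110 days, exemption $445,000 → ($715,000 − $445,000) × 2.75% × 110/365 = $2,237.6712
Total = $6,414.3562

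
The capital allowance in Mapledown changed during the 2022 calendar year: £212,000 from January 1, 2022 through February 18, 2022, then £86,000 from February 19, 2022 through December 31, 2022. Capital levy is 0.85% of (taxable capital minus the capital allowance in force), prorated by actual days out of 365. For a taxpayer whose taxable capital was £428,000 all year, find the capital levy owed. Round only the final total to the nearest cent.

£2,763.22

January 1 – February 18, 2022: 49 days, exemption £212,000 → (£428,000 − £212,000) × 0.85% × 49/365 = £246.4767
February 19 – December 31, 2022: 316 days, exemption £86,000 → (£428,000 − £86,000) × 0.85% × 316/365 = £2,516.7452
Total = £2,763.2219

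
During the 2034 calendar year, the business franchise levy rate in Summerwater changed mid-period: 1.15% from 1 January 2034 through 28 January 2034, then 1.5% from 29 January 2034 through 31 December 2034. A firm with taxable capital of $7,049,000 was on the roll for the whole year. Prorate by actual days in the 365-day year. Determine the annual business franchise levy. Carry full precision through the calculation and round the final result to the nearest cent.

$103,842.39

1 January – 28 January 2034: 28 days at 1.15% → $7,049,000 × 1.15% × 28/365 = $6,218.5699
29 January – 31 December 2034: 337 days at 1.5% → $7,049,000 × 1.5% × 337/365 = $97,623.8219
Total = $103,842.3918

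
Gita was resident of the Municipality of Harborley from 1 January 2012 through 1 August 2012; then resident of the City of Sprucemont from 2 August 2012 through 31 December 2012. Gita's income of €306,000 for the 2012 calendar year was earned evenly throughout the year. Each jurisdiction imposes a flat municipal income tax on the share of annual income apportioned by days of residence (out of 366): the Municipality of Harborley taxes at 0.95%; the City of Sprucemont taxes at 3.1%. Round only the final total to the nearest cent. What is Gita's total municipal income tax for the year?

The Municipality of Harborley, 1 January – 1 August 2012: 214 days → €306,000 × 0.95% × 214/366 = €1,699.7213
The City of Sprucemont, 2 August – 31 December 2012: 152 days → €306,000 × 3.1% × 152/366 = €3,939.5410
Total = €5,639.2623

€5,639.26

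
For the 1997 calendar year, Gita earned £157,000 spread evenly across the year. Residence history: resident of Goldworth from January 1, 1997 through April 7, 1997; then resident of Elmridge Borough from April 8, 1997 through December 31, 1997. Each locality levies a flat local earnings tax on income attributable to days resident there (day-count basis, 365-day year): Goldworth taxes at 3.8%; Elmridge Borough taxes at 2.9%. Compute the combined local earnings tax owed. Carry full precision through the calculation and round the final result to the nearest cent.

£4,928.51

Goldworth, January 1 – April 7, 1997: 97 days → £157,000 × 3.8% × 97/365 = £1,585.4849
Elmridge Borough, April 8 – December 31, 1997: 268 days → £157,000 × 2.9% × 268/365 = £3,343.0247
Total = £4,928.5096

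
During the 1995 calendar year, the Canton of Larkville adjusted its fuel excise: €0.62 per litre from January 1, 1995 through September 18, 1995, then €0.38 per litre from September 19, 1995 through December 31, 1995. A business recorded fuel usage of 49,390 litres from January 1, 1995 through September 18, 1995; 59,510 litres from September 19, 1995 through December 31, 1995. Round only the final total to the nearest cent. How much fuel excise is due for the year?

€53,235.60

January 1 – September 18, 1995: 49,390 litres at €0.62/litre → €30,621.80
September 19 – December 31, 1995: 59,510 litres at €0.38/litre → €22,613.80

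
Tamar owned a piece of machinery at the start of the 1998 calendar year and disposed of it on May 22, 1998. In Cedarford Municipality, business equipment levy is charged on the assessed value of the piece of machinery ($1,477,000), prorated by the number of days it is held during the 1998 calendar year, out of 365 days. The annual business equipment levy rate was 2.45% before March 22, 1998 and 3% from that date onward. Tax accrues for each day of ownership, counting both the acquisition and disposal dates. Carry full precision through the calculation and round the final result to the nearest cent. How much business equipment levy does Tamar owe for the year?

January 1 – March 21, 1998: 80 days at 2.45% → $1,477,000 × 2.45% × 80/365 = $7,931.2877
March 22 – May 22, 1998: 62 days at 3% → $1,477,000 × 3% × 62/365 = $7,526.6301
Total = $15,457.9178

$15,457.92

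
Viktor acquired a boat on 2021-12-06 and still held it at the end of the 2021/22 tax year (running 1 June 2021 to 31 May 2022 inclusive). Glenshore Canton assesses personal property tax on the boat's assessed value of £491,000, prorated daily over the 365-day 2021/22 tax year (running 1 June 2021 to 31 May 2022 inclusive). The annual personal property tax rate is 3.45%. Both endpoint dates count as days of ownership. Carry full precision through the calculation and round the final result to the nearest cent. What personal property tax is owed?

£8,214.50

Days held (2021-12-06 to 2022-05-31): 177 out of 365
Tax = £491,000 × 3.45% × 177/365 = £8,214.4973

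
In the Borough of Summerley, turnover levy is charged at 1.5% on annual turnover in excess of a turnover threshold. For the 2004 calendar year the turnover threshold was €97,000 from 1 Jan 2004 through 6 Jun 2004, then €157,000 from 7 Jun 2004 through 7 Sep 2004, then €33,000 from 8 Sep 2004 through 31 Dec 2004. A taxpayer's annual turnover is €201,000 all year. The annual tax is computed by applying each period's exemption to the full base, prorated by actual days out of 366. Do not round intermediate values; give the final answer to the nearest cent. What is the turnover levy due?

€1,632.95

1 Jan – 6 Jun 2004: 158 days, exemption €97,000 → (€201,000 − €97,000) × 1.5% × 158/366 = €673.4426
7 Jun – 7 Sep 2004: 93 days, exemption €157,000 → (€201,000 − €157,000) × 1.5% × 93/366 = €167.7049
8 Sep – 31 Dec 2004: 115 days, exemption €33,000 → (€201,000 − €33,000) × 1.5% × 115/366 = €791.8033
Total = €1,632.9508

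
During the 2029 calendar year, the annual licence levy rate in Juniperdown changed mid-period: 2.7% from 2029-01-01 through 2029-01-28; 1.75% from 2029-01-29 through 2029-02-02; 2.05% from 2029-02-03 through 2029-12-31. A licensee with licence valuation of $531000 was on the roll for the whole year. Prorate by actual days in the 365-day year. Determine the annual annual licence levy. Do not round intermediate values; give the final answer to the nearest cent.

$11128.45

2029-01-01 to 2029-01-28: 28 days at 2.7% → $531000 × 2.7% × 28/365 = $1099.8247
2029-01-29 to 2029-02-02: 5 days at 1.75% → $531000 × 1.75% × 5/365 = $127.2945
2029-02-03 to 2029-12-31: 332 days at 2.05% → $531000 × 2.05% × 332/365 = $9901.3315
Total = $11128.4507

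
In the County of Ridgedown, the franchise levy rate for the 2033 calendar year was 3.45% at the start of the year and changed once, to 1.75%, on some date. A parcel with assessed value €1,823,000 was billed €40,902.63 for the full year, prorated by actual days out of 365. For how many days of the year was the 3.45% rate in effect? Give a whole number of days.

106 days

Let d = days at the first rate; then 365 − d days at the second rate.
€1,823,000 × [3.45%·d + 1.75%·(365−d)] / 365 = €40,902.63
Solving gives d = 106, so the new rate took effect on April 17, 2033.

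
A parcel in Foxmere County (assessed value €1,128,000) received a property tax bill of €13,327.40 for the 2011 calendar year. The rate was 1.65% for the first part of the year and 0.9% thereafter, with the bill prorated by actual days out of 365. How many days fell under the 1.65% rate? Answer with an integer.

Let d = days at the first rate; then 365 − d days at the second rate.
€1,128,000 × [1.65%·d + 0.9%·(365−d)] / 365 = €13,327.40
Solving gives d = 137, so the new rate took effect on May 18, 2011.

137 days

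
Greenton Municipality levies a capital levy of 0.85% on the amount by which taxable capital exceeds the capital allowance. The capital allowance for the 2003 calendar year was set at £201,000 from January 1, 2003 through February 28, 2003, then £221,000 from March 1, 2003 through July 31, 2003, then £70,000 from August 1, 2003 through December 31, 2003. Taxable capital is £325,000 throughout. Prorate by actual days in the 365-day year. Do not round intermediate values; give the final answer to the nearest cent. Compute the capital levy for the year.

£1,449.49

January 1 – February 28, 2003: 59 days, exemption £201,000 → (£325,000 − £201,000) × 0.85% × 59/365 = £170.3726
March 1 – July 31, 2003: 153 days, exemption £221,000 → (£325,000 − £221,000) × 0.85% × 153/365 = £370.5534
August 1 – December 31, 2003: 153 days, exemption £70,000 → (£325,000 − £70,000) × 0.85% × 153/365 = £908.5685
Total = £1,449.4945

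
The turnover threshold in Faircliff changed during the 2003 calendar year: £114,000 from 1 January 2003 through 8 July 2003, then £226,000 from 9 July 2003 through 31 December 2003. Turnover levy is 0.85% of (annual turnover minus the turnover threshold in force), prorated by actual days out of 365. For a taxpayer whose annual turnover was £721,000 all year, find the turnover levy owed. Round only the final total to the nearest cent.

1 January – 8 July 2003: 189 days, exemption £114,000 → (£721,000 − £114,000) × 0.85% × 189/365 = £2,671.6315
9 July – 31 December 2003: 176 days, exemption £226,000 → (£721,000 − £226,000) × 0.85% × 176/365 = £2,028.8219
Total = £4,700.4534

£4,700.45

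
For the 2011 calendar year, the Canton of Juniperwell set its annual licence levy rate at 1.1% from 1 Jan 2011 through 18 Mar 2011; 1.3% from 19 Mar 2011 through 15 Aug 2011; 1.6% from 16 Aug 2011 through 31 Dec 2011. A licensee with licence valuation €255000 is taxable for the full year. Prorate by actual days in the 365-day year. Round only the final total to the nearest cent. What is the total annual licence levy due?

1 Jan – 18 Mar 2011: 77 days at 1.1% → €255000 × 1.1% × 77/365 = €591.7397
19 Mar – 15 Aug 2011: 150 days at 1.3% → €255000 × 1.3% × 150/365 = €1362.3288
16 Aug – 31 Dec 2011: 138 days at 1.6% → €255000 × 1.6% × 138/365 = €1542.5753
Total = €3496.6438

€3496.64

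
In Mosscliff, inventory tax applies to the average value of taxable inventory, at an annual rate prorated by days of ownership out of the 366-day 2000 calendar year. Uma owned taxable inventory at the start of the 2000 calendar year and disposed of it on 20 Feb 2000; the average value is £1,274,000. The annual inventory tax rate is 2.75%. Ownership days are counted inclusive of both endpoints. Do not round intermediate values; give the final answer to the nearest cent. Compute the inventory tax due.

£4,881.93

Days held (1 Jan – 20 Feb 2000): 51 out of 366
Tax = £1,274,000 × 2.75% × 51/366 = £4,881.9262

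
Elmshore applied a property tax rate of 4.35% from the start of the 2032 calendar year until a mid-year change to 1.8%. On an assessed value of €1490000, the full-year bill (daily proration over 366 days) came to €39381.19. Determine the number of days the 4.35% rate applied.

121 days

Let d = days at the first rate; then 366 − d days at the second rate.
€1490000 × [4.35%·d + 1.8%·(366−d)] / 366 = €39381.19
Solving gives d = 121, so the new rate took effect on 1 May 2032.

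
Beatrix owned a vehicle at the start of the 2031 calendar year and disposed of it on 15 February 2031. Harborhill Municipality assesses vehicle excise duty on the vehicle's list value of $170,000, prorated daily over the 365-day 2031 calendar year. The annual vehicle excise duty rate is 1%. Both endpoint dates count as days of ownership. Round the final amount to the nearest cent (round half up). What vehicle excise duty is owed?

$214.25

Days held (1 January – 15 February 2031): 46 out of 365
Tax = $170,000 × 1% × 46/365 = $214.2466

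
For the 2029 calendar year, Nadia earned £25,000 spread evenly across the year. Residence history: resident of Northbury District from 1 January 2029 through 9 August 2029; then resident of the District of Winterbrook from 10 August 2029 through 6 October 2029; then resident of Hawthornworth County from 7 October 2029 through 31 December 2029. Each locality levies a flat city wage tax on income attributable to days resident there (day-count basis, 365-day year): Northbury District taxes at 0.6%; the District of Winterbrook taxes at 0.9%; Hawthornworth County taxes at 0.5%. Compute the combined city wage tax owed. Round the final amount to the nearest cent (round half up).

Northbury District, 1 January – 9 August 2029: 221 days → £25,000 × 0.6% × 221/365 = £90.8219
The District of Winterbrook, 10 August – 6 October 2029: 58 days → £25,000 × 0.9% × 58/365 = £35.7534
Hawthornworth County, 7 October – 31 December 2029: 86 days → £25,000 × 0.5% × 86/365 = £29.4521
Total = £156.0274

£156.03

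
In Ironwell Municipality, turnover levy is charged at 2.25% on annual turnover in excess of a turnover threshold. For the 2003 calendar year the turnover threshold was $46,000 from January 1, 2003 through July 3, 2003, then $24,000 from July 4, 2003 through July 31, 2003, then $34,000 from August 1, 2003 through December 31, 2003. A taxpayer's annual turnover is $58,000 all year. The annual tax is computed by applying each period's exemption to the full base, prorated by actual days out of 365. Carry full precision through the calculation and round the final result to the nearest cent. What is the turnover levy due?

January 1 – July 3, 2003: 184 days, exemption $46,000 → ($58,000 − $46,000) × 2.25% × 184/365 = $136.1096
July 4 – July 31, 2003: 28 days, exemption $24,000 → ($58,000 − $24,000) × 2.25% × 28/365 = $58.6849
August 1 – December 31, 2003: 153 days, exemption $34,000 → ($58,000 − $34,000) × 2.25% × 153/365 = $226.3562
Total = $421.1507

$421.15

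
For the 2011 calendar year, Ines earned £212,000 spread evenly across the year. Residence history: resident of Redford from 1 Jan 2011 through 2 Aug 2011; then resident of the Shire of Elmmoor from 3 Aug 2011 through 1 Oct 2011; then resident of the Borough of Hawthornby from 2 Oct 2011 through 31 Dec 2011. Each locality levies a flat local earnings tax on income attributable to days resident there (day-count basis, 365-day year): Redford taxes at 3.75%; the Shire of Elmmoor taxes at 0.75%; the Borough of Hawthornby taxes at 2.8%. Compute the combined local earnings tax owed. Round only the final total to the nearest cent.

Redford, 1 Jan – 2 Aug 2011: 214 days → £212,000 × 3.75% × 214/365 = £4,661.0959
The Shire of Elmmoor, 3 Aug – 1 Oct 2011: 60 days → £212,000 × 0.75% × 60/365 = £261.3699
The Borough of Hawthornby, 2 Oct – 31 Dec 2011: 91 days → £212,000 × 2.8% × 91/365 = £1,479.9342
Total = £6,402.4000

£6,402.40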